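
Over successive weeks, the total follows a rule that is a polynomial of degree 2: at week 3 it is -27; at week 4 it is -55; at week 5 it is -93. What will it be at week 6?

Write the value at m as h(m).
Write h(m) = am² + bm + c; the 3 given values yield a linear system in the 3 coefficients.
Solving, h(m) = -5m² + 7m - 3.
Then h(6) = -141.

-141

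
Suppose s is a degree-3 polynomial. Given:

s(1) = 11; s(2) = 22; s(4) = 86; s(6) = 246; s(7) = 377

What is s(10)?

1046

Write s(k) = ak³ + bk² + ck + d; the 5 given values yield a linear system in the 4 coefficients.
Solving, s(k) = k³ + 4k + 6.
Then s(10) = 1046.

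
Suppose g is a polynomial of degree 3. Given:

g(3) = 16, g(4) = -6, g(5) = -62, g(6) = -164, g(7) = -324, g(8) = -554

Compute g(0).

-2

First differences: -22, -56, -102, -160, -230. Second differences: -34, -46, -58, -70. Third differences: -12, -12, -12.
Level-3 differences are constant, so g has degree 3.
Fitting a degree-3 polynomial gives g(t) = -2t³ + 7t² + 3t - 2.
Then g(0) = -2.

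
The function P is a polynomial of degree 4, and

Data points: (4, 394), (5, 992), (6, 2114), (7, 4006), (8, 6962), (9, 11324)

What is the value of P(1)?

4

Write P(m) = am^4 + bm³ + cm² + dm + e; the 6 given values yield a linear system in the 5 coefficients.
Solving, P(m) = 2m^4 - 3m³ + 5m² - 2m + 2.
Then P(1) = 4.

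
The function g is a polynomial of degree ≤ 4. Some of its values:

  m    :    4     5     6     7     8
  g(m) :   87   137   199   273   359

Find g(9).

Write g(m) = am^4 + bm³ + cm² + dm + e; the 5 given values yield a linear system in the 5 coefficients.
Solving, the top 2 coefficients vanish, and g(m) = 6m² - 4m + 7.
Then g(9) = 457.

457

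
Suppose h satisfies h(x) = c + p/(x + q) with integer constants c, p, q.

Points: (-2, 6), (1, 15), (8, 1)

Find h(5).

(h(x) − c)(x + q) = p for each data point; the three points give a linear system in c and q, then p follows.
Solving: c = 3, q = -2, p = -12, so h(x) = 3 − 12/(x − 2).
Then h(5) = 3 − 12/3 = -1.

-1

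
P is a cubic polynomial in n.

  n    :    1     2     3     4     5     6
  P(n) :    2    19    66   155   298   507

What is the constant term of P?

Write P(n) = an³ + bn² + cn + d; the 6 given values yield a linear system in the 4 coefficients.
Solving, P(n) = 2n³ + 3n² - 6n + 3.
The constant term is P(0) = 3.

3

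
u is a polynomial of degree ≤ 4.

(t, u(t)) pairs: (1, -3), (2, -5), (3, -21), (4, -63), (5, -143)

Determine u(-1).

7

First differences: -2, -16, -42, -80. Second differences: -14, -26, -38. Third differences: -12, -12.
Level-3 differences are constant, so u has degree 3.
Fitting a degree-3 polynomial gives u(t) = -2t³ + 5t² - 3t - 3.
Then u(-1) = 7.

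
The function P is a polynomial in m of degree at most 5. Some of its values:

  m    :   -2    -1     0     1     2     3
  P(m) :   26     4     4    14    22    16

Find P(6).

First differences: -22, 0, 10, 8, -6. Second differences: 22, 10, -2, -14. Third differences: -12, -12, -12.
Level-3 differences are constant, so P has degree 3.
Fitting a degree-3 polynomial gives P(m) = -2m³ + 5m² + 7m + 4.
Then P(6) = -206.

-206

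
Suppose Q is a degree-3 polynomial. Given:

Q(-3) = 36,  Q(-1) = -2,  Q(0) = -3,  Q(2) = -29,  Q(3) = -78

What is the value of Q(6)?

-513

Write Q(m) = am³ + bm² + cm + d; the 5 given values yield a linear system in the 4 coefficients.
Solving, Q(m) = -2m³ - 2m² - m - 3.
Then Q(6) = -513.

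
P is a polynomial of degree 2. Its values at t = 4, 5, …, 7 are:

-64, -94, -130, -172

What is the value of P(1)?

-10

First differences: -30, -36, -42. Second differences: -6, -6.
Level-2 differences are constant, so P has degree 2.
Fitting a degree-2 polynomial gives P(t) = -3t² - 3t - 4.
Then P(1) = -10.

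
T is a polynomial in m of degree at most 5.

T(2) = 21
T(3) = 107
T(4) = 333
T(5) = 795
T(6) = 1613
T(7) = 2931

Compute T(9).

Write T(m) = am^5 + bm^4 + cm³ + dm² + em + p; the 6 given values yield a linear system in the 6 coefficients.
Solving, the leading coefficient vanishes, and T(m) = m^4 + 2m³ - 3m² - 2m + 5.
Then T(9) = 7763.

7763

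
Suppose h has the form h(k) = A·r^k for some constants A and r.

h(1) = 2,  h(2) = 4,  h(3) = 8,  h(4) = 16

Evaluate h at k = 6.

Consecutive ratio: 4/2 = 2, and 8/4 = 2, so r = 2.
Then A·2^1 = 2 gives A = 1, and h(k) = 1·2^k.
h(6) = 1·2^6 = 64.

64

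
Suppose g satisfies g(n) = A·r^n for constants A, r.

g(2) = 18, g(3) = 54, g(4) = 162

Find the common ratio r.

Consecutive ratio: 54/18 = 3, and 162/54 = 3, so r = 3.
Then A·3^2 = 18 gives A = 2, and g(n) = 2·3^n.

3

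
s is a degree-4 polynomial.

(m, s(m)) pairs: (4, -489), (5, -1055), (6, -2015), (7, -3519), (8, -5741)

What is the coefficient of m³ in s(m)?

Write s(m) = am^4 + bm³ + cm² + dm + e; the 5 given values yield a linear system in the 5 coefficients.
Solving, s(m) = -m^4 - 3m³ - m² - 5m - 5.
The coefficient of m³ is -3.

-3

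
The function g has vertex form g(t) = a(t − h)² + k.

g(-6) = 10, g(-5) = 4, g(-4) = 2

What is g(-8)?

34

First differences -6, -2; second difference 4 = 2a, so a = 2.
Expanding, the t-coefficient is −2ah = -4h; matching it to the data gives h = -4, and then k = 2.
So g(t) = 2(t + 4)² + 2.
g(-8) = 2·(-4)² + 2 = 34.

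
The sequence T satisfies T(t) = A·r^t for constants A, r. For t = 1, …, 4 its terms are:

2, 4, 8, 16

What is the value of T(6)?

64

Consecutive ratio: 4/2 = 2, and 8/4 = 2, so r = 2.
Then A·2^1 = 2 gives A = 1, and T(t) = 1·2^t.
T(6) = 1·2^6 = 64.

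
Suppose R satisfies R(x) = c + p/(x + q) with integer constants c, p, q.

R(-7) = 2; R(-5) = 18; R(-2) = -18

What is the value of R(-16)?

(R(x) − c)(x + q) = p for each data point; the three points give a linear system in c and q, then p follows.
Solving: c = -6, q = 4, p = -24, so R(x) = -6 − 24/(x + 4).
Then R(-16) = -6 − 24/(-12) = -4.

-4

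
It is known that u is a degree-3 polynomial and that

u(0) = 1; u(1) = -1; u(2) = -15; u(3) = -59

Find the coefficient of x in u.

-2

Write u(x) = ax³ + bx² + cx + d; the 4 given values yield a linear system in the 4 coefficients.
Solving, u(x) = -3x³ + 3x² - 2x + 1.
The coefficient of x is -2.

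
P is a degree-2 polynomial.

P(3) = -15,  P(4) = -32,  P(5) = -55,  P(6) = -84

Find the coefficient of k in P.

4

Write P(k) = ak² + bk + c; the 4 given values yield a linear system in the 3 coefficients.
Solving, P(k) = -3k² + 4k.
The coefficient of k is 4.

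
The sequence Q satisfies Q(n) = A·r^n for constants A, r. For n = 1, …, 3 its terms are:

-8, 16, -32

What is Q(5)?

-128

Consecutive ratio: 16/(-8) = -2, and -32/16 = -2, so r = -2.
Then A·(-2)^1 = -8 gives A = 4, and Q(n) = 4·(-2)^n.
Q(5) = 4·(-2)^5 = -128.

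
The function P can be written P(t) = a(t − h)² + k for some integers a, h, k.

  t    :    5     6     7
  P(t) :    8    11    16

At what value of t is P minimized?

First differences 3, 5; second difference 2 = 2a, so a = 1.
Expanding, the t-coefficient is −2ah = -2h; matching it to the data gives h = 4, and then k = 7.
So P(t) = 1(t − 4)² + 7.
Hence h = 4.

4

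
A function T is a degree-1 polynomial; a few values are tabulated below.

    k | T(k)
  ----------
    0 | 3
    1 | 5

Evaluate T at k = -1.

1

Write T(k) = ak + b; the 2 given values yield a linear system in the 2 coefficients.
Solving, T(k) = 2k + 3.
Then T(-1) = 1.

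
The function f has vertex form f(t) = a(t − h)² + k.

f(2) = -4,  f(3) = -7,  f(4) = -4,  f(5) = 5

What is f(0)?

First differences -3, 3, 9; second difference 6 = 2a, so a = 3.
Expanding, the t-coefficient is −2ah = -6h; matching it to the data gives h = 3, and then k = -7.
So f(t) = 3(t − 3)² − 7.
f(0) = 3·(-3)² − 7 = 20.

20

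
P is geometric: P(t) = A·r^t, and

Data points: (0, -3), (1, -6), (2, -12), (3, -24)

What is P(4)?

Consecutive ratio: -6/(-3) = 2, and -12/(-6) = 2, so r = 2.
Then A·2^0 = -3 gives A = -3, and P(t) = -3·2^t.
P(4) = -3·2^4 = -48.

-48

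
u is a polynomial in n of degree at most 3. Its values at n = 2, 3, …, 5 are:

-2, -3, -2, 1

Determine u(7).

First differences: -1, 1, 3. Second differences: 2, 2.
Level-2 differences are constant, so u has degree 2.
Fitting a degree-2 polynomial gives u(n) = n² - 6n + 6.
Then u(7) = 13.

13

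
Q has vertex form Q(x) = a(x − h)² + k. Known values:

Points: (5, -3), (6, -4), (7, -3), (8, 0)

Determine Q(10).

First differences -1, 1, 3; second difference 2 = 2a, so a = 1.
Expanding, the x-coefficient is −2ah = -2h; matching it to the data gives h = 6, and then k = -4.
So Q(x) = 1(x − 6)² − 4.
Q(10) = 1·4² − 4 = 12.

12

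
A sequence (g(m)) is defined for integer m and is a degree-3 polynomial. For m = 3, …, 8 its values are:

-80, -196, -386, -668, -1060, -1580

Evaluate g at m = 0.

First differences: -116, -190, -282, -392, -520. Second differences: -74, -92, -110, -128. Third differences: -18, -18, -18.
Level-3 differences are constant, so g has degree 3.
Fitting a degree-3 polynomial gives g(m) = -3m³ - m² + 2m + 4.
Then g(0) = 4.

4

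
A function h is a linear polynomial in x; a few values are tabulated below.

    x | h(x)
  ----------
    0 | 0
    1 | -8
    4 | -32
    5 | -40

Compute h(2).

Write h(x) = ax + b; the 4 given values yield a linear system in the 2 coefficients.
Solving, h(x) = -8x.
Then h(2) = -16.

-16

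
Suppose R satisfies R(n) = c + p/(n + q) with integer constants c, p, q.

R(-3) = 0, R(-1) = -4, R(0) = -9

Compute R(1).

(R(n) − c)(n + q) = p for each data point; the three points give a linear system in c and q, then p follows.
Solving: c = 6, q = -2, p = 30, so R(n) = 6 + 30/(n − 2).
Then R(1) = 6 + 30/(-1) = -24.

-24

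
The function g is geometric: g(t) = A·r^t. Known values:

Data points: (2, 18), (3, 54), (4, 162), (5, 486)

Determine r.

Consecutive ratio: 54/18 = 3, and 162/54 = 3, so r = 3.
Then A·3^2 = 18 gives A = 2, and g(t) = 2·3^t.

3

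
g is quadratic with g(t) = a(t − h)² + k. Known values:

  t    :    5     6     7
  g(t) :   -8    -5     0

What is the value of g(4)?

-9

First differences 3, 5; second difference 2 = 2a, so a = 1.
Expanding, the t-coefficient is −2ah = -2h; matching it to the data gives h = 4, and then k = -9.
So g(t) = 1(t − 4)² − 9.
g(4) = 1·0² − 9 = -9.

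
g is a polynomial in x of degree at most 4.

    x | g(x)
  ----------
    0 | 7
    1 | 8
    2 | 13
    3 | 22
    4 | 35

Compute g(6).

73

First differences: 1, 5, 9, 13. Second differences: 4, 4, 4.
Level-2 differences are constant, so g has degree 2.
Fitting a degree-2 polynomial gives g(x) = 2x² - x + 7.
Then g(6) = 73.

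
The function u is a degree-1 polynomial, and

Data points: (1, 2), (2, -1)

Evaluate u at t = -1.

8

Write u(t) = at + b; the 2 given values yield a linear system in the 2 coefficients.
Solving, u(t) = -3t + 5.
Then u(-1) = 8.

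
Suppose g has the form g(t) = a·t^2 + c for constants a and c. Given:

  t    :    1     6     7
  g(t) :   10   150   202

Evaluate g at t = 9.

From g(1) = 10 and g(6) = 150: 1a + c = 10 and 36a + c = 150.
Subtracting: 35a = 140, so a = 4; then c = 10 − 4·1 = 6.
So g(t) = 4t² + 6, and g(9) = 330.

330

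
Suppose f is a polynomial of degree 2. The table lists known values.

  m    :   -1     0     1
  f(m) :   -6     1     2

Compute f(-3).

Write f(m) = am² + bm + c; the 3 given values yield a linear system in the 3 coefficients.
Solving, f(m) = -3m² + 4m + 1.
Then f(-3) = -38.

-38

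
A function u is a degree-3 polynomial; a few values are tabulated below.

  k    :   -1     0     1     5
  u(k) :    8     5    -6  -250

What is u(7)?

-576

Write u(k) = ak³ + bk² + ck + d; the 4 given values yield a linear system in the 4 coefficients.
Solving, u(k) = -k³ - 4k² - 6k + 5.
Then u(7) = -576.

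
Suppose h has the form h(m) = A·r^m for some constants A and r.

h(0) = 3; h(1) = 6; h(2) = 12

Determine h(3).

Consecutive ratio: 6/3 = 2, and 12/6 = 2, so r = 2.
Then A·2^0 = 3 gives A = 3, and h(m) = 3·2^m.
h(3) = 3·2^3 = 24.

24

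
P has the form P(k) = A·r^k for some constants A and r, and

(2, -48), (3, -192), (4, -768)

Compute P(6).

-12288

Consecutive ratio: -192/(-48) = 4, and -768/(-192) = 4, so r = 4.
Then A·4^2 = -48 gives A = -3, and P(k) = -3·4^k.
P(6) = -3·4^6 = -12288.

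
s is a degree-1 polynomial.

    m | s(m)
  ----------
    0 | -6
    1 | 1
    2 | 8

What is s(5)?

First differences: 7, 7.
Level-1 differences are constant, so s has degree 1.
Fitting a degree-1 polynomial gives s(m) = 7m - 6.
Then s(5) = 29.

29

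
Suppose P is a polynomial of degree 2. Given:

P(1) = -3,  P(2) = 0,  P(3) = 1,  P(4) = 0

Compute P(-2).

First differences: 3, 1, -1. Second differences: -2, -2.
Level-2 differences are constant, so P has degree 2.
Fitting a degree-2 polynomial gives P(x) = -x² + 6x - 8.
Then P(-2) = -24.

-24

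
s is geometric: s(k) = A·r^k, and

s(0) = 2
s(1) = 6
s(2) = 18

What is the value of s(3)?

Consecutive ratio: 6/2 = 3, and 18/6 = 3, so r = 3.
Then A·3^0 = 2 gives A = 2, and s(k) = 2·3^k.
s(3) = 2·3^3 = 54.

54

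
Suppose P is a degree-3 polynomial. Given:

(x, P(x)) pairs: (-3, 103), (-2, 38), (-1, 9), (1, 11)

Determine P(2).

Write P(x) = ax³ + bx² + cx + d; the 4 given values yield a linear system in the 4 coefficients.
Solving, P(x) = -2x³ + 6x² + 3x + 4.
Then P(2) = 18.

18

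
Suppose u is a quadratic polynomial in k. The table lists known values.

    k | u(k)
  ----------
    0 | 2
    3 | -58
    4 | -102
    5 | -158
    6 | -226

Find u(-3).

-46

Write u(k) = ak² + bk + c; the 5 given values yield a linear system in the 3 coefficients.
Solving, u(k) = -6k² - 2k + 2.
Then u(-3) = -46.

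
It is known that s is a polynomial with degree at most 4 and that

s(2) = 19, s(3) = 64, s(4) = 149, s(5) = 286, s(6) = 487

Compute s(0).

First differences: 45, 85, 137, 201. Second differences: 40, 52, 64. Third differences: 12, 12.
Level-3 differences are constant, so s has degree 3.
Fitting a degree-3 polynomial gives s(m) = 2m³ + 2m² - 3m + 1.
Then s(0) = 1.

1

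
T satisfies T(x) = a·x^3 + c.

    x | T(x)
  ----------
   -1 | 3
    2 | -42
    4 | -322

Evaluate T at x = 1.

From T(-1) = 3 and T(2) = -42: -1a + c = 3 and 8a + c = -42.
Subtracting: 9a = -45, so a = -5; then c = 3 − (-5)·(-1) = -2.
So T(x) = -5x³ − 2, and T(1) = -7.

-7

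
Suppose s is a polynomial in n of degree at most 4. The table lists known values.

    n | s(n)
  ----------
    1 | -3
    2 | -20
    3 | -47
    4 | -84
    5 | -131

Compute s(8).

First differences: -17, -27, -37, -47. Second differences: -10, -10, -10.
Level-2 differences are constant, so s has degree 2.
Fitting a degree-2 polynomial gives s(n) = -5n² - 2n + 4.
Then s(8) = -332.

-332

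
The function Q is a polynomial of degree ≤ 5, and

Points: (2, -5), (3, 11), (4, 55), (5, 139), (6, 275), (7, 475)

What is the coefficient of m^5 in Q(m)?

0

First differences: 16, 44, 84, 136, 200. Second differences: 28, 40, 52, 64. Third differences: 12, 12, 12.
Level-3 differences are constant, so Q has degree 3.
Fitting a degree-3 polynomial gives Q(m) = 2m³ - 4m² - 2m - 1.
The coefficient of m^5 is 0.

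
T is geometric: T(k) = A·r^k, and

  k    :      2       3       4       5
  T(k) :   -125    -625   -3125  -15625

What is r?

5

Consecutive ratio: -625/(-125) = 5, and -3125/(-625) = 5, so r = 5.
Then A·5^2 = -125 gives A = -5, and T(k) = -5·5^k.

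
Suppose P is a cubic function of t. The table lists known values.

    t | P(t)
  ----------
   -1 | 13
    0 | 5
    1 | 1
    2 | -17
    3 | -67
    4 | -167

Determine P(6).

-589

First differences: -8, -4, -18, -50, -100. Second differences: 4, -14, -32, -50. Third differences: -18, -18, -18.
Level-3 differences are constant, so P has degree 3.
Fitting a degree-3 polynomial gives P(t) = -3t³ + 2t² - 3t + 5.
Then P(6) = -589.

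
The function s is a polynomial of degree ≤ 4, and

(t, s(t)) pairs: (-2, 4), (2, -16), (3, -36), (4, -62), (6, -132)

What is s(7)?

-176

Write s(t) = at^4 + bt³ + ct² + dt + e; the 5 given values yield a linear system in the 5 coefficients.
Solving, the top 2 coefficients vanish, and s(t) = -3t² - 5t + 6.
Then s(7) = -176.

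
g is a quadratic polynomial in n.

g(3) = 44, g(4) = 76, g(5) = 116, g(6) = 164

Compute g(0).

-4

First differences: 32, 40, 48. Second differences: 8, 8.
Level-2 differences are constant, so g has degree 2.
Fitting a degree-2 polynomial gives g(n) = 4n² + 4n - 4.
Then g(0) = -4.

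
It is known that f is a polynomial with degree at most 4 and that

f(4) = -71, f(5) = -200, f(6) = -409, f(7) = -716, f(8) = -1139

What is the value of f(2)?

19

Write f(x) = ax^4 + bx³ + cx² + dx + e; the 5 given values yield a linear system in the 5 coefficients.
Solving, the leading coefficient vanishes, and f(x) = -3x³ + 5x² + 9x + 5.
Then f(2) = 19.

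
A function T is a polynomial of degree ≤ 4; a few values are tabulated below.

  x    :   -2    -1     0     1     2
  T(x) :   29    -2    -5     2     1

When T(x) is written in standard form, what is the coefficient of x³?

First differences: -31, -3, 7, -1. Second differences: 28, 10, -8. Third differences: -18, -18.
Level-3 differences are constant, so T has degree 3.
Fitting a degree-3 polynomial gives T(x) = -3x³ + 5x² + 5x - 5.
The coefficient of x³ is -3.

-3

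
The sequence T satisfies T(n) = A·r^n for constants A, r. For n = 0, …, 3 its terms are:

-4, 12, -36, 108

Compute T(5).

Consecutive ratio: 12/(-4) = -3, and -36/12 = -3, so r = -3.
Then A·(-3)^0 = -4 gives A = -4, and T(n) = -4·(-3)^n.
T(5) = -4·(-3)^5 = 972.

972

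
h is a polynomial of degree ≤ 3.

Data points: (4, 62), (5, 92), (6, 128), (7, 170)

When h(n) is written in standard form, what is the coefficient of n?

3

First differences: 30, 36, 42. Second differences: 6, 6.
Level-2 differences are constant, so h has degree 2.
Fitting a degree-2 polynomial gives h(n) = 3n² + 3n + 2.
The coefficient of n is 3.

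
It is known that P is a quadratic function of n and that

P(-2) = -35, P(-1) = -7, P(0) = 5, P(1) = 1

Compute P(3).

Write P(n) = an² + bn + c; the 4 given values yield a linear system in the 3 coefficients.
Solving, P(n) = -8n² + 4n + 5.
Then P(3) = -55.

-55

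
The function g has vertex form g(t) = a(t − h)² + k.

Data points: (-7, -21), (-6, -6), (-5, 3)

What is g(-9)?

-69

First differences 15, 9; second difference -6 = 2a, so a = -3.
Expanding, the t-coefficient is −2ah = 6h; matching it to the data gives h = -4, and then k = 6.
So g(t) = -3(t + 4)² + 6.
g(-9) = -3·(-5)² + 6 = -69.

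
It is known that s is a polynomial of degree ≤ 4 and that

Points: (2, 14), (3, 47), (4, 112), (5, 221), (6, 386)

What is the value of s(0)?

First differences: 33, 65, 109, 165. Second differences: 32, 44, 56. Third differences: 12, 12.
Level-3 differences are constant, so s has degree 3.
Fitting a degree-3 polynomial gives s(x) = 2x³ - 2x² + 5x - 4.
Then s(0) = -4.

-4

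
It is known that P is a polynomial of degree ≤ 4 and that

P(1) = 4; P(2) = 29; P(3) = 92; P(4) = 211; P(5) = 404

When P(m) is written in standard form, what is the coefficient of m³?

Write P(m) = am^4 + bm³ + cm² + dm + e; the 5 given values yield a linear system in the 5 coefficients.
Solving, the leading coefficient vanishes, and P(m) = 3m³ + m² + m - 1.
The coefficient of m³ is 3.

3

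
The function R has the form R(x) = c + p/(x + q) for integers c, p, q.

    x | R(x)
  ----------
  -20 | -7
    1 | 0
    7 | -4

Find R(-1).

(R(x) − c)(x + q) = p for each data point; the three points give a linear system in c and q, then p follows.
Solving: c = -6, q = 2, p = 18, so R(x) = -6 + 18/(x + 2).
Then R(-1) = -6 + 18/1 = 12.

12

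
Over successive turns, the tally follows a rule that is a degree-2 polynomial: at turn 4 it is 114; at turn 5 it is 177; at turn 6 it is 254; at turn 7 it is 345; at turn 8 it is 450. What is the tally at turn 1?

9

Write the value at n as s(n).
First differences: 63, 77, 91, 105. Second differences: 14, 14, 14.
Level-2 differences are constant, so s has degree 2.
Fitting a degree-2 polynomial gives s(n) = 7n² + 2.
Then s(1) = 9.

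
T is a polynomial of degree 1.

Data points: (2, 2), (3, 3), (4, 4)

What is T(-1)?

-1

First differences: 1, 1.
Level-1 differences are constant, so T has degree 1.
Fitting a degree-1 polynomial gives T(t) = t.
Then T(-1) = -1.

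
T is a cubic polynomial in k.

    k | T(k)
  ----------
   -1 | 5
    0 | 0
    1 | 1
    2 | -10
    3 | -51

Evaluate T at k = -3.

105

First differences: -5, 1, -11, -41. Second differences: 6, -12, -30. Third differences: -18, -18.
Level-3 differences are constant, so T has degree 3.
Fitting a degree-3 polynomial gives T(k) = -3k³ + 3k² + k.
Then T(-3) = 105.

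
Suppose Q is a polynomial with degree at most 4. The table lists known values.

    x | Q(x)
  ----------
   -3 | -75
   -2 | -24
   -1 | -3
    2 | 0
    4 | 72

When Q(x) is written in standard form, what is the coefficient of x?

-2

Write Q(x) = ax^4 + bx³ + cx² + dx + e; the 5 given values yield a linear system in the 5 coefficients.
Solving, the leading coefficient vanishes, and Q(x) = 2x³ - 3x² - 2x.
The coefficient of x is -2.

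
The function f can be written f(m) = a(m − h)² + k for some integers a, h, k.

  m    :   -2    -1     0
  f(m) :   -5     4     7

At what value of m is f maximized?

0

First differences 9, 3; second difference -6 = 2a, so a = -3.
Expanding, the m-coefficient is −2ah = 6h; matching it to the data gives h = 0, and then k = 7.
So f(m) = -3(m + 0)² + 7.
Hence h = 0.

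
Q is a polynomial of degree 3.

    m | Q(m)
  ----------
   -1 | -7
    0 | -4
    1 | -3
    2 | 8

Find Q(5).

221

Write Q(m) = am³ + bm² + cm + d; the 4 given values yield a linear system in the 4 coefficients.
Solving, Q(m) = 2m³ - m² - 4.
Then Q(5) = 221.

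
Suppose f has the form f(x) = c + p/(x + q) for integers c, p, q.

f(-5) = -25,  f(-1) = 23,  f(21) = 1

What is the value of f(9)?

3

(f(x) − c)(x + q) = p for each data point; the three points give a linear system in c and q, then p follows.
Solving: c = -1, q = 3, p = 48, so f(x) = -1 + 48/(x + 3).
Then f(9) = -1 + 48/12 = 3.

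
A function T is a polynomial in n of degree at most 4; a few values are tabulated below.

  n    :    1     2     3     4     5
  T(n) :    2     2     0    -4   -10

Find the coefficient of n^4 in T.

0

First differences: 0, -2, -4, -6. Second differences: -2, -2, -2.
Level-2 differences are constant, so T has degree 2.
Fitting a degree-2 polynomial gives T(n) = -n² + 3n.
The coefficient of n^4 is 0.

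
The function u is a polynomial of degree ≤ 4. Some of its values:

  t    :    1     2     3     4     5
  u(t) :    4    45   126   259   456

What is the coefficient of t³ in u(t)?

2

First differences: 41, 81, 133, 197. Second differences: 40, 52, 64. Third differences: 12, 12.
Level-3 differences are constant, so u has degree 3.
Fitting a degree-3 polynomial gives u(t) = 2t³ + 8t² + 3t - 9.
The coefficient of t³ is 2.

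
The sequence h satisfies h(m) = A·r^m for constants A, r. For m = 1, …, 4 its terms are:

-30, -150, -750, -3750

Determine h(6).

-93750

Consecutive ratio: -150/(-30) = 5, and -750/(-150) = 5, so r = 5.
Then A·5^1 = -30 gives A = -6, and h(m) = -6·5^m.
h(6) = -6·5^6 = -93750.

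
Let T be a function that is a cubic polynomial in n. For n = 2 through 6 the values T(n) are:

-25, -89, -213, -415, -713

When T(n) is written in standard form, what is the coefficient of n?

First differences: -64, -124, -202, -298. Second differences: -60, -78, -96. Third differences: -18, -18.
Level-3 differences are constant, so T has degree 3.
Fitting a degree-3 polynomial gives T(n) = -3n³ - 3n² + 8n - 5.
The coefficient of n is 8.

8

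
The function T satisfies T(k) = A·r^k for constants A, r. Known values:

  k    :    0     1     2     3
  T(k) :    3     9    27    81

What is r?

3

Consecutive ratio: 9/3 = 3, and 27/9 = 3, so r = 3.
Then A·3^0 = 3 gives A = 3, and T(k) = 3·3^k.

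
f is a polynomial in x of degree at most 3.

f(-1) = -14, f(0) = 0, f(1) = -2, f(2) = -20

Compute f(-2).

-44

First differences: 14, -2, -18. Second differences: -16, -16.
Level-2 differences are constant, so f has degree 2.
Fitting a degree-2 polynomial gives f(x) = -8x² + 6x.
Then f(-2) = -44.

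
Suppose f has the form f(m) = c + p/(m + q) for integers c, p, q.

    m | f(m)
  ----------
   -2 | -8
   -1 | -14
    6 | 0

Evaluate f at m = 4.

(f(m) − c)(m + q) = p for each data point; the three points give a linear system in c and q, then p follows.
Solving: c = -2, q = 0, p = 12, so f(m) = -2 + 12/(m + 0).
Then f(4) = -2 + 12/4 = 1.

1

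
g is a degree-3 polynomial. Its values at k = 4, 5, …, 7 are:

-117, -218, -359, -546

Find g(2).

Write g(k) = ak³ + bk² + ck + d; the 4 given values yield a linear system in the 4 coefficients.
Solving, g(k) = -k³ - 5k² + 5k + 7.
Then g(2) = -11.

-11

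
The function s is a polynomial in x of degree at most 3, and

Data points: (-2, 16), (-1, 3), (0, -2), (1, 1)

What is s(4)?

First differences: -13, -5, 3. Second differences: 8, 8.
Level-2 differences are constant, so s has degree 2.
Fitting a degree-2 polynomial gives s(x) = 4x² - x - 2.
Then s(4) = 58.

58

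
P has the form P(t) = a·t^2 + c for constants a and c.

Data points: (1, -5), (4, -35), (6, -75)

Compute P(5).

-53

From P(1) = -5 and P(4) = -35: 1a + c = -5 and 16a + c = -35.
Subtracting: 15a = -30, so a = -2; then c = -5 − (-2)·1 = -3.
So P(t) = -2t² − 3, and P(5) = -53.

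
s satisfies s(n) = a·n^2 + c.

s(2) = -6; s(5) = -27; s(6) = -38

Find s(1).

From s(2) = -6 and s(5) = -27: 4a + c = -6 and 25a + c = -27.
Subtracting: 21a = -21, so a = -1; then c = -6 − (-1)·4 = -2.
So s(n) = -1n² − 2, and s(1) = -3.

-3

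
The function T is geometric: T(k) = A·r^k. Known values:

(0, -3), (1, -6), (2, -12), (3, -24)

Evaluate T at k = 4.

-48

Consecutive ratio: -6/(-3) = 2, and -12/(-6) = 2, so r = 2.
Then A·2^0 = -3 gives A = -3, and T(k) = -3·2^k.
T(4) = -3·2^4 = -48.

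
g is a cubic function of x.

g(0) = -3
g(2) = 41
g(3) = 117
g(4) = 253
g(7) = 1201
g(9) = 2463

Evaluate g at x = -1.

-7

Write g(x) = ax³ + bx² + cx + d; the 6 given values yield a linear system in the 4 coefficients.
Solving, g(x) = 3x³ + 3x² + 4x - 3.
Then g(-1) = -7.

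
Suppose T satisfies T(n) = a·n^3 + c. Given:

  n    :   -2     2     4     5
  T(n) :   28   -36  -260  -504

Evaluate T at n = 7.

From T(-2) = 28 and T(2) = -36: -8a + c = 28 and 8a + c = -36.
Subtracting: 16a = -64, so a = -4; then c = 28 − (-4)·(-8) = -4.
So T(n) = -4n³ − 4, and T(7) = -1376.

-1376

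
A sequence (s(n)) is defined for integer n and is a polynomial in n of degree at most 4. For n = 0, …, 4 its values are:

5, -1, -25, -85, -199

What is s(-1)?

Write s(n) = an^4 + bn³ + cn² + dn + e; the 5 given values yield a linear system in the 5 coefficients.
Solving, the leading coefficient vanishes, and s(n) = -3n³ - 3n + 5.
Then s(-1) = 11.

11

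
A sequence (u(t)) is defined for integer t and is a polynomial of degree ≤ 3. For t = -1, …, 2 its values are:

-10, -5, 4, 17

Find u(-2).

First differences: 5, 9, 13. Second differences: 4, 4.
Level-2 differences are constant, so u has degree 2.
Fitting a degree-2 polynomial gives u(t) = 2t² + 7t - 5.
Then u(-2) = -11.

-11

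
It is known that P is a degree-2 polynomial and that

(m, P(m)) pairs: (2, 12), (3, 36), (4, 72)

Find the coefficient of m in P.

Write P(m) = am² + bm + c; the 3 given values yield a linear system in the 3 coefficients.
Solving, P(m) = 6m² - 6m.
The coefficient of m is -6.

-6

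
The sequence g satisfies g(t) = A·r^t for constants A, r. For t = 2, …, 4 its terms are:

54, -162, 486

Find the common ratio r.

-3

Consecutive ratio: -162/54 = -3, and 486/(-162) = -3, so r = -3.
Then A·(-3)^2 = 54 gives A = 6, and g(t) = 6·(-3)^t.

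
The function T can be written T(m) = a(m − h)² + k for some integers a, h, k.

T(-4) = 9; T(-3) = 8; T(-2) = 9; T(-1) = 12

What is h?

-3

First differences -1, 1, 3; second difference 2 = 2a, so a = 1.
Expanding, the m-coefficient is −2ah = -2h; matching it to the data gives h = -3, and then k = 8.
So T(m) = 1(m + 3)² + 8.
Hence h = -3.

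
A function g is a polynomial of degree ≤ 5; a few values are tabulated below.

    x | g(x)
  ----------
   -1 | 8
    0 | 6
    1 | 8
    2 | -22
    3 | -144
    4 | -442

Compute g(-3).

First differences: -2, 2, -30, -122, -298. Second differences: 4, -32, -92, -176. Third differences: -36, -60, -84. Fourth differences: -24, -24.
Level-4 differences are constant, so g has degree 4.
Fitting a degree-4 polynomial gives g(x) = -x^4 - 4x³ + 3x² + 4x + 6.
Then g(-3) = 48.

48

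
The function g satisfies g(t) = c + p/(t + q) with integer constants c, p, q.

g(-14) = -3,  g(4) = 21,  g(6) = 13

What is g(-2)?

(g(t) − c)(t + q) = p for each data point; the three points give a linear system in c and q, then p follows.
Solving: c = 1, q = -1, p = 60, so g(t) = 1 + 60/(t − 1).
Then g(-2) = 1 + 60/(-3) = -19.

-19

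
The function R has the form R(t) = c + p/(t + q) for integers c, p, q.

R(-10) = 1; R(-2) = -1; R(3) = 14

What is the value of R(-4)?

(R(t) − c)(t + q) = p for each data point; the three points give a linear system in c and q, then p follows.
Solving: c = 2, q = -2, p = 12, so R(t) = 2 + 12/(t − 2).
Then R(-4) = 2 + 12/(-6) = 0.

0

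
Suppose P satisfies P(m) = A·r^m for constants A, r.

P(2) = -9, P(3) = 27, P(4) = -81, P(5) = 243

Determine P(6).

-729

Consecutive ratio: 27/(-9) = -3, and -81/27 = -3, so r = -3.
Then A·(-3)^2 = -9 gives A = -1, and P(m) = -1·(-3)^m.
P(6) = -1·(-3)^6 = -729.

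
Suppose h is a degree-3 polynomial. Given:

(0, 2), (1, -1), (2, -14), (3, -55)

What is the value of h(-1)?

13

Write h(n) = an³ + bn² + cn + d; the 4 given values yield a linear system in the 4 coefficients.
Solving, h(n) = -3n³ + 4n² - 4n + 2.
Then h(-1) = 13.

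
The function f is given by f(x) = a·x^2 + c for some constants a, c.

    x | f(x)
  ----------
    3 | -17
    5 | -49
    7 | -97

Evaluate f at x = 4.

-31

From f(3) = -17 and f(5) = -49: 9a + c = -17 and 25a + c = -49.
Subtracting: 16a = -32, so a = -2; then c = -17 − (-2)·9 = 1.
So f(x) = -2x² + 1, and f(4) = -31.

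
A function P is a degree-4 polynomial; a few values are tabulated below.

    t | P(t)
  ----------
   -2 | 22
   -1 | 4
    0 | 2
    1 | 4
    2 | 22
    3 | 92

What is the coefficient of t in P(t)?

0

First differences: -18, -2, 2, 18, 70. Second differences: 16, 4, 16, 52. Third differences: -12, 12, 36. Fourth differences: 24, 24.
Level-4 differences are constant, so P has degree 4.
Fitting a degree-4 polynomial gives P(t) = t^4 + t² + 2.
The coefficient of t is 0.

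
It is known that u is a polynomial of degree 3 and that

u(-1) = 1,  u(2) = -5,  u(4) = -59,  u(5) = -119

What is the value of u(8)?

-503

Write u(m) = am³ + bm² + cm + d; the 4 given values yield a linear system in the 4 coefficients.
Solving, u(m) = -m³ + m + 1.
Then u(8) = -503.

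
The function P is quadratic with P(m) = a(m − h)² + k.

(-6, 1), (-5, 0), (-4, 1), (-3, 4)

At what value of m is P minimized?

-5

First differences -1, 1, 3; second difference 2 = 2a, so a = 1.
Expanding, the m-coefficient is −2ah = -2h; matching it to the data gives h = -5, and then k = 0.
So P(m) = 1(m + 5)² + 0.
Hence h = -5.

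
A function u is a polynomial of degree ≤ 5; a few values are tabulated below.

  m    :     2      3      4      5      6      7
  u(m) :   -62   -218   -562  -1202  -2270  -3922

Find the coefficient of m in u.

0

First differences: -156, -344, -640, -1068, -1652. Second differences: -188, -296, -428, -584. Third differences: -108, -132, -156. Fourth differences: -24, -24.
Level-4 differences are constant, so u has degree 4.
Fitting a degree-4 polynomial gives u(m) = -m^4 - 4m³ - 3m² - 2.
The coefficient of m is 0.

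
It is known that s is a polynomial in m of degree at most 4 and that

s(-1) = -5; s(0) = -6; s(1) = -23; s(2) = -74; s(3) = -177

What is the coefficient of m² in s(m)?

First differences: -1, -17, -51, -103. Second differences: -16, -34, -52. Third differences: -18, -18.
Level-3 differences are constant, so s has degree 3.
Fitting a degree-3 polynomial gives s(m) = -3m³ - 8m² - 6m - 6.
The coefficient of m² is -8.

-8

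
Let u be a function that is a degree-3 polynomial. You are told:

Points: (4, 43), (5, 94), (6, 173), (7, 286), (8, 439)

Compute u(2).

Write u(m) = am³ + bm² + cm + d; the 5 given values yield a linear system in the 4 coefficients.
Solving, u(m) = m³ - m² - m - 1.
Then u(2) = 1.

1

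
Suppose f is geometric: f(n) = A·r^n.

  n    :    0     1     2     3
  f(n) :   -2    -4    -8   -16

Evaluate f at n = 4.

-32

Consecutive ratio: -4/(-2) = 2, and -8/(-4) = 2, so r = 2.
Then A·2^0 = -2 gives A = -2, and f(n) = -2·2^n.
f(4) = -2·2^4 = -32.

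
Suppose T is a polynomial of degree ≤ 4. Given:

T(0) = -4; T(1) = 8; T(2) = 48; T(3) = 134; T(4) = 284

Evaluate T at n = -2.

Write T(n) = an^4 + bn³ + cn² + dn + e; the 5 given values yield a linear system in the 5 coefficients.
Solving, the leading coefficient vanishes, and T(n) = 3n³ + 5n² + 4n - 4.
Then T(-2) = -16.

-16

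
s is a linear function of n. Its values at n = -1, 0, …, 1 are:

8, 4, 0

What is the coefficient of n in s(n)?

-4

First differences: -4, -4.
Level-1 differences are constant, so s has degree 1.
Fitting a degree-1 polynomial gives s(n) = -4n + 4.
The coefficient of n is -4.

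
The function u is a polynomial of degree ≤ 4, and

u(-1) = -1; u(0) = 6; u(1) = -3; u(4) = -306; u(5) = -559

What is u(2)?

Write u(n) = an^4 + bn³ + cn² + dn + e; the 5 given values yield a linear system in the 5 coefficients.
Solving, the leading coefficient vanishes, and u(n) = -3n³ - 8n² + 2n + 6.
Then u(2) = -46.

-46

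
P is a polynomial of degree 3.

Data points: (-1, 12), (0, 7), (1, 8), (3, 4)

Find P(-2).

29

Write P(m) = am³ + bm² + cm + d; the 4 given values yield a linear system in the 4 coefficients.
Solving, P(m) = -m³ + 3m² - m + 7.
Then P(-2) = 29.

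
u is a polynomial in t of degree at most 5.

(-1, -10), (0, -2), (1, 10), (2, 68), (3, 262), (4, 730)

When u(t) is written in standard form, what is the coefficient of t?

7

First differences: 8, 12, 58, 194, 468. Second differences: 4, 46, 136, 274. Third differences: 42, 90, 138. Fourth differences: 48, 48.
Level-4 differences are constant, so u has degree 4.
Fitting a degree-4 polynomial gives u(t) = 2t^4 + 3t³ + 7t - 2.
The coefficient of t is 7.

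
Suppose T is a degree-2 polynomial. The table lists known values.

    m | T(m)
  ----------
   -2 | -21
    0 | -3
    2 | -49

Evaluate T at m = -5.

-168

Write T(m) = am² + bm + c; the 3 given values yield a linear system in the 3 coefficients.
Solving, T(m) = -8m² - 7m - 3.
Then T(-5) = -168.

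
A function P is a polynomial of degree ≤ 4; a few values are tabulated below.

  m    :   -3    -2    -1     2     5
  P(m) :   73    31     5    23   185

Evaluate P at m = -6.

Write P(m) = am^4 + bm³ + cm² + dm + e; the 5 given values yield a linear system in the 5 coefficients.
Solving, the top 2 coefficients vanish, and P(m) = 8m² - 2m - 5.
Then P(-6) = 295.

295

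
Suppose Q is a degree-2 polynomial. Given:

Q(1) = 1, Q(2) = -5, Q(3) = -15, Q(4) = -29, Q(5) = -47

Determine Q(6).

-69

First differences: -6, -10, -14, -18. Second differences: -4, -4, -4.
Level-2 differences are constant, so Q has degree 2.
Fitting a degree-2 polynomial gives Q(m) = -2m² + 3.
Then Q(6) = -69.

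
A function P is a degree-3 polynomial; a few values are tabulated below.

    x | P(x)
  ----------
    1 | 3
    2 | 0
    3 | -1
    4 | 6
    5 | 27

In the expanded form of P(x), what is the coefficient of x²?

First differences: -3, -1, 7, 21. Second differences: 2, 8, 14. Third differences: 6, 6.
Level-3 differences are constant, so P has degree 3.
Fitting a degree-3 polynomial gives P(x) = x³ - 5x² + 5x + 2.
The coefficient of x² is -5.

-5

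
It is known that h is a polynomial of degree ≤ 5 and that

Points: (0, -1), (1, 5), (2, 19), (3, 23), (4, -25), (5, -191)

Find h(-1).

First differences: 6, 14, 4, -48, -166. Second differences: 8, -10, -52, -118. Third differences: -18, -42, -66. Fourth differences: -24, -24.
Level-4 differences are constant, so h has degree 4.
Fitting a degree-4 polynomial gives h(k) = -k^4 + 3k³ + 2k² + 2k - 1.
Then h(-1) = -5.

-5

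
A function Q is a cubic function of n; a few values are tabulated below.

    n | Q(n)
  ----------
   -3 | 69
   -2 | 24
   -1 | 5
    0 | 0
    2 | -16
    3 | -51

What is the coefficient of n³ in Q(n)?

Write Q(n) = an³ + bn² + cn + d; the 6 given values yield a linear system in the 4 coefficients.
Solving, Q(n) = -2n³ + n² - 2n.
The coefficient of n³ is -2.

-2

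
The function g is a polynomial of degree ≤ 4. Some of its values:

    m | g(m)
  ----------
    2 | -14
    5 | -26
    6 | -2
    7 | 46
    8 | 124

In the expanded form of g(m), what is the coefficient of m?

Write g(m) = am^4 + bm³ + cm² + dm + e; the 5 given values yield a linear system in the 5 coefficients.
Solving, the leading coefficient vanishes, and g(m) = m³ - 6m² - m + 4.
The coefficient of m is -1.

-1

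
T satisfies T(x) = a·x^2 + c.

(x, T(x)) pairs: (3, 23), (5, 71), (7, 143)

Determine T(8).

From T(3) = 23 and T(5) = 71: 9a + c = 23 and 25a + c = 71.
Subtracting: 16a = 48, so a = 3; then c = 23 − 3·9 = -4.
So T(x) = 3x² − 4, and T(8) = 188.

188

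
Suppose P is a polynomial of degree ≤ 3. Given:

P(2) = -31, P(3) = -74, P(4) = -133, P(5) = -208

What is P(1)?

-4

Write P(m) = am³ + bm² + cm + d; the 4 given values yield a linear system in the 4 coefficients.
Solving, the leading coefficient vanishes, and P(m) = -8m² - 3m + 7.
Then P(1) = -4.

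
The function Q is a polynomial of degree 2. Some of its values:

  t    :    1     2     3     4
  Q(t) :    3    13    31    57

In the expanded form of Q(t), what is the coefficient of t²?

4

Write Q(t) = at² + bt + c; the 4 given values yield a linear system in the 3 coefficients.
Solving, Q(t) = 4t² - 2t + 1.
The coefficient of t² is 4.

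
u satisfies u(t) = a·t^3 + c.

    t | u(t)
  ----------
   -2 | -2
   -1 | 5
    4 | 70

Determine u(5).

131

From u(-2) = -2 and u(-1) = 5: -8a + c = -2 and -1a + c = 5.
Subtracting: 7a = 7, so a = 1; then c = -2 − 1·(-8) = 6.
So u(t) = 1t³ + 6, and u(5) = 131.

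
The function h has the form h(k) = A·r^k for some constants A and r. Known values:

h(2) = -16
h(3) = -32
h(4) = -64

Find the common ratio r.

Consecutive ratio: -32/(-16) = 2, and -64/(-32) = 2, so r = 2.
Then A·2^2 = -16 gives A = -4, and h(k) = -4·2^k.

2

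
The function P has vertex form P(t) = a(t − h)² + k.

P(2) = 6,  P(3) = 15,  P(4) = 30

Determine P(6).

First differences 9, 15; second difference 6 = 2a, so a = 3.
Expanding, the t-coefficient is −2ah = -6h; matching it to the data gives h = 1, and then k = 3.
So P(t) = 3(t − 1)² + 3.
P(6) = 3·5² + 3 = 78.

78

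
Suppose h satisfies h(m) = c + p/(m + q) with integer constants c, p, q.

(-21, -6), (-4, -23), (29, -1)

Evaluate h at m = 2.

(h(m) − c)(m + q) = p for each data point; the three points give a linear system in c and q, then p follows.
Solving: c = -3, q = 1, p = 60, so h(m) = -3 + 60/(m + 1).
Then h(2) = -3 + 60/3 = 17.

17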